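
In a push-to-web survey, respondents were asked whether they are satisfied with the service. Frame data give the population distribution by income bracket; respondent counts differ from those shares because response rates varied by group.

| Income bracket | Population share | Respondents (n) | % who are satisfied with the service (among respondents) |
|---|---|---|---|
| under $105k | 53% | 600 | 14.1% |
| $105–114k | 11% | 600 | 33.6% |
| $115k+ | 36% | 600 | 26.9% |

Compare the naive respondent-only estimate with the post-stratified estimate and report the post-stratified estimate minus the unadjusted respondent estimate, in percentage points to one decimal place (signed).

-4.0 percentage points

Unadjusted (pooled respondent) estimate weights by respondent counts:
  (600/1800)×14.1 + (600/1800)×33.6 + (600/1800)×26.9 = 24.8667%
Reweighting by population income bracket shares:
  0.53×14.1 + 0.11×33.6 + 0.36×26.9 = 20.853%
Difference = 20.853 − 24.8667 = -4.0137 pp.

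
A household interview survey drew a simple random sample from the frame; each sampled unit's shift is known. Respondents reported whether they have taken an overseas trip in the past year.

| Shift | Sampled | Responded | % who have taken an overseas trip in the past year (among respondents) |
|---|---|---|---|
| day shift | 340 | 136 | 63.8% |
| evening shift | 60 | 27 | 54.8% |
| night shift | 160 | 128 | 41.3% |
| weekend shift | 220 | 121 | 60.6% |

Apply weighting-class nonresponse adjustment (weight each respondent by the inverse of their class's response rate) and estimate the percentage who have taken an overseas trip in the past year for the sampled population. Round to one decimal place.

Class response rates: day shift 136/340 = 40%, evening shift 27/60 = 45%, night shift 128/160 = 80%, weekend shift 121/220 = 55%.
With weight = n_sampled/n_responded per class, the weighted class total is n_sampled:
  day shift: 340 × 63.8 = 21,692
  evening shift: 60 × 54.8 = 3288
  night shift: 160 × 41.3 = 6608
  weekend shift: 220 × 60.6 = 13,332
Adjusted estimate = 44,920 / 780 = 57.5897 → 57.6%.

57.6%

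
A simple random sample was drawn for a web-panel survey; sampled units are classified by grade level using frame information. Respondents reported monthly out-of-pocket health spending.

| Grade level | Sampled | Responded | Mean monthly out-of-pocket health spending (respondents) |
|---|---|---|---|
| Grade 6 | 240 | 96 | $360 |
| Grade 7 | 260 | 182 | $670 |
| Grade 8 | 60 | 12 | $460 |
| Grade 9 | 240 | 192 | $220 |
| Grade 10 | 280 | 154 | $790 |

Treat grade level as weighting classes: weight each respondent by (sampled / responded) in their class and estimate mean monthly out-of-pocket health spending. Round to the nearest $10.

$520

Class response rates: Grade 6 96/240 = 40%, Grade 7 182/260 = 70%, Grade 8 12/60 = 20%, Grade 9 192/240 = 80%, Grade 10 154/280 = 55%.
With weight = n_sampled/n_responded per class, the weighted class total is n_sampled:
  Grade 6: 240 × 360 = 86,400
  Grade 7: 260 × 670 = 174,200
  Grade 8: 60 × 460 = 27,600
  Grade 9: 240 × 220 = 52,800
  Grade 10: 280 × 790 = 221,200
Adjusted estimate = 562,200 / 1,080 = 520.556 → $520.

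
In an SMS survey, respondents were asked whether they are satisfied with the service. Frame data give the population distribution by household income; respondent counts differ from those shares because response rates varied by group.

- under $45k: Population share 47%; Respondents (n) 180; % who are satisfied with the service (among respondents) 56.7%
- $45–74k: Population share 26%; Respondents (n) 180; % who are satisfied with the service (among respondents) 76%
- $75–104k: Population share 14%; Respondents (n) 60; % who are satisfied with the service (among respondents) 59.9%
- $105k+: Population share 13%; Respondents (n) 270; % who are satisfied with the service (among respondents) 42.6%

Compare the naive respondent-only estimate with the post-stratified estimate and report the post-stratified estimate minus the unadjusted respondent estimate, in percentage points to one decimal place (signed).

Unadjusted (pooled respondent) estimate weights by respondent counts:
  (180/690)×56.7 + (180/690)×76 + (60/690)×59.9 + (270/690)×42.6 = 56.4957%
Post-stratified estimate weights by population shares:
  0.47×56.7 + 0.26×76 + 0.14×59.9 + 0.13×42.6 = 60.333%
Difference = 60.333 − 56.4957 = 3.8373 pp.

+3.8 percentage points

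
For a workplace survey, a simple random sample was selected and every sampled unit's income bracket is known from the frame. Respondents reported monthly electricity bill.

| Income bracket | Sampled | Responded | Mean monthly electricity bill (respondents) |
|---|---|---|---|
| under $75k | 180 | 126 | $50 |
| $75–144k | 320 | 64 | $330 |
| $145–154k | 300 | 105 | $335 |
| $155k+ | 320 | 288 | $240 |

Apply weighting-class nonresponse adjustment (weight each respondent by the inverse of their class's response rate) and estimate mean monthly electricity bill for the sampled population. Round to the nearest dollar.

Response rates by class: under $75k 126/180 = 70%, $75–144k 64/320 = 20%, $145–154k 105/300 = 35%, $155k+ 288/320 = 90%.
Each respondent's weight = sampled/responded in their class; summing within a class gives n_sampled, so:
  under $75k: 180 × 50 = 9000
  $75–144k: 320 × 330 = 105,600
  $145–154k: 300 × 335 = 100,500
  $155k+: 320 × 240 = 76,800
Adjusted estimate = 291,900 / 1,120 = 260.625 → $261.

$261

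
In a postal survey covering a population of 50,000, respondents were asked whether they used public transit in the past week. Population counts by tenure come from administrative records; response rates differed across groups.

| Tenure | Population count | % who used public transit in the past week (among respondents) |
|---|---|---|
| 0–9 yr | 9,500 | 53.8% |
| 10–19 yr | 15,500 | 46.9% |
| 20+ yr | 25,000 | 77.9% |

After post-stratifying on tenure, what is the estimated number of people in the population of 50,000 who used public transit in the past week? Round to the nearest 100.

Each cell contributes its population count × the respondent rate:
  0–9 yr: 9,500 × 53.8% = 5111
  10–19 yr: 15,500 × 46.9% = 7269.5
  20+ yr: 25,000 × 77.9% = 19,475
Estimated total = 31855.5 → 31,900.

31,900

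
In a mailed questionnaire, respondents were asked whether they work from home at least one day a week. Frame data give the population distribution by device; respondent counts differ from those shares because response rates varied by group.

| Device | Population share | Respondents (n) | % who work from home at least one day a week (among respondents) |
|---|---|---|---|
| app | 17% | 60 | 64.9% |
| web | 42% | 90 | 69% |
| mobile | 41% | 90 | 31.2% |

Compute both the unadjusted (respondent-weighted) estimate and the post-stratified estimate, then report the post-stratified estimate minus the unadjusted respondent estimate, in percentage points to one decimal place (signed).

-1.0 percentage points

Unadjusted (pooled respondent) estimate weights by respondent counts:
  (60/240)×64.9 + (90/240)×69 + (90/240)×31.2 = 53.8%
Post-stratifying to population shares instead:
  0.17×64.9 + 0.42×69 + 0.41×31.2 = 52.805%
Difference = 52.805 − 53.8 = -0.995 pp.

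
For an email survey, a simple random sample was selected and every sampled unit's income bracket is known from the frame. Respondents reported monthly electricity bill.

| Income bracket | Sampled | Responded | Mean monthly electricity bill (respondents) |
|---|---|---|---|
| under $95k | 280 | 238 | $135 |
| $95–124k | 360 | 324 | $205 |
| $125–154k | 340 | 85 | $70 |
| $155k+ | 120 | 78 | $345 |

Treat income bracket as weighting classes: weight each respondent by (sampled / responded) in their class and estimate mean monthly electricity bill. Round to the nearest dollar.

Response rates by class: under $95k 238/280 = 85%, $95–124k 324/360 = 90%, $125–154k 85/340 = 25%, $155k+ 78/120 = 65%.
Inverse-response-rate weighting restores each class to its sampled count, so class totals weight by n_sampled:
  under $95k: 280 × 135 = 37,800
  $95–124k: 360 × 205 = 73,800
  $125–154k: 340 × 70 = 23,800
  $155k+: 120 × 345 = 41,400
Adjusted estimate = 176,800 / 1,100 = 160.727 → $161.

$161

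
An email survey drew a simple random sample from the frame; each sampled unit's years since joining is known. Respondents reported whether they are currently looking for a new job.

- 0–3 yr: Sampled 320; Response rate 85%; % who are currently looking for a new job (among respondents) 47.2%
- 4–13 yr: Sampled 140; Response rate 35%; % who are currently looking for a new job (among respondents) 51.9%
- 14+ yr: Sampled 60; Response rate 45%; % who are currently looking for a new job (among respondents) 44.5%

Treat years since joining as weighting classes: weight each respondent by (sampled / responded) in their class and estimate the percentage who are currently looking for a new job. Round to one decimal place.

With weight = n_sampled/n_responded per class, the weighted class total is n_sampled:
  0–3 yr: 320 × 47.2 = 15,104
  4–13 yr: 140 × 51.9 = 7266
  14+ yr: 60 × 44.5 = 2670
Adjusted estimate = 25,040 / 520 = 48.1538 → 48.2%.

48.2%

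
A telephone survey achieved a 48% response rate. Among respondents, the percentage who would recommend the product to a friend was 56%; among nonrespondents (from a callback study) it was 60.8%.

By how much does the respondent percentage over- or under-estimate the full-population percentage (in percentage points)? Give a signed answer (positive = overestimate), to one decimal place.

Nonresponse fraction = 1 − 0.48 = 0.52.
Bias = (nonresponse fraction) × (respondent percentage − nonrespondent percentage)
     = 0.52 × (56 − 60.8) = 0.52 × -4.8 = -2.496.

-2.5 percentage points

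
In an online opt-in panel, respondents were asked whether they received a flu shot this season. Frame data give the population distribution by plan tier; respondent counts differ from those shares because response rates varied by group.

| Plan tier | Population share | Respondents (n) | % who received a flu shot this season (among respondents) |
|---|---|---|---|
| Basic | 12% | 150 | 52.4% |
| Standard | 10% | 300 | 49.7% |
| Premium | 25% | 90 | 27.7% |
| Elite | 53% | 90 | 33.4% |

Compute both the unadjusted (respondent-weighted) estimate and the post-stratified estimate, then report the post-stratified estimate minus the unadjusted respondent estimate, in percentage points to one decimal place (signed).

Unadjusted (pooled respondent) estimate weights by respondent counts:
  (150/630)×52.4 + (300/630)×49.7 + (90/630)×27.7 + (90/630)×33.4 = 44.8714%
Reweighting by population plan tier shares:
  0.12×52.4 + 0.1×49.7 + 0.25×27.7 + 0.53×33.4 = 35.885%
Difference = 35.885 − 44.8714 = -8.9864 pp.

-9.0 percentage points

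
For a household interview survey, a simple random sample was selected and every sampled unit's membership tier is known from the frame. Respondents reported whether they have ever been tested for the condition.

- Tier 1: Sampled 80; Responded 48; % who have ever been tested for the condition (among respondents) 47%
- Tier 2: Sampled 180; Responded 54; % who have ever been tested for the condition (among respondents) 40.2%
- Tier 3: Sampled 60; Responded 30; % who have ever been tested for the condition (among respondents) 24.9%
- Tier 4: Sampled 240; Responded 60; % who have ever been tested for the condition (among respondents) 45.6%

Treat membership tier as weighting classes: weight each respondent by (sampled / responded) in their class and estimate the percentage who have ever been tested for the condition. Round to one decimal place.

41.8%

Class response rates: Tier 1 48/80 = 60%, Tier 2 54/180 = 30%, Tier 3 30/60 = 50%, Tier 4 60/240 = 25%.
Weighting each respondent by the inverse class response rate inflates each class back to its sampled size, so the class weight is n_sampled:
  Tier 1: 80 × 47 = 3760
  Tier 2: 180 × 40.2 = 7236
  Tier 3: 60 × 24.9 = 1494
  Tier 4: 240 × 45.6 = 10,944
Adjusted estimate = 23,434 / 560 = 41.8464 → 41.8%.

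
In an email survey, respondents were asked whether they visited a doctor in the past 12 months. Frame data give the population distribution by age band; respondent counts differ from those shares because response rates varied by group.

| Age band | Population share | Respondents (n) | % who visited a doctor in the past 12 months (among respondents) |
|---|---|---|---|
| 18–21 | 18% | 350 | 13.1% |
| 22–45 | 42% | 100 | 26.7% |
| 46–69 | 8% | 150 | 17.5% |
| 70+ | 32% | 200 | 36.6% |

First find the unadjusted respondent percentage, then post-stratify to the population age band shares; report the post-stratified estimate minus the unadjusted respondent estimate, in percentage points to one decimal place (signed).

Naive respondent-only estimate (weights = respondent counts):
  (350/800)×13.1 + (100/800)×26.7 + (150/800)×17.5 + (200/800)×36.6 = 21.5%
Post-stratified estimate weights by population shares:
  0.18×13.1 + 0.42×26.7 + 0.08×17.5 + 0.32×36.6 = 26.684%
Difference = 26.684 − 21.5 = 5.184 pp.

+5.2 percentage points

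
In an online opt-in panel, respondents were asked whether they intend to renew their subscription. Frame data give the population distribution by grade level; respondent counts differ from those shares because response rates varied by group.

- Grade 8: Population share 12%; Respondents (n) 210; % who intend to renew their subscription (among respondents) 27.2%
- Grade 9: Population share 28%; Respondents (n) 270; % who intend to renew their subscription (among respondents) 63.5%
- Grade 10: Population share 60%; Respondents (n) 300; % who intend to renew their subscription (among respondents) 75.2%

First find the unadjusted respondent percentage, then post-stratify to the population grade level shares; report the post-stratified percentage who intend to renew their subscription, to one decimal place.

66.2%

Naive respondent-only estimate (weights = respondent counts):
  (210/780)×27.2 + (270/780)×63.5 + (300/780)×75.2 = 58.2269%
Reweighting by population grade level shares:
  0.12×27.2 + 0.28×63.5 + 0.6×75.2 = 66.164%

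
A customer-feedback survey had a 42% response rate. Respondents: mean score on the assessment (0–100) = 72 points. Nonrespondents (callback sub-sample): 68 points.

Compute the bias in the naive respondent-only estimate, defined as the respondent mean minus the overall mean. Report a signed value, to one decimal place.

Nonresponse fraction = 1 − 0.42 = 0.58.
Bias = (nonresponse fraction) × (respondent mean − nonrespondent mean)
     = 0.58 × (72 − 68) = 0.58 × 4 = 2.32.

+2.3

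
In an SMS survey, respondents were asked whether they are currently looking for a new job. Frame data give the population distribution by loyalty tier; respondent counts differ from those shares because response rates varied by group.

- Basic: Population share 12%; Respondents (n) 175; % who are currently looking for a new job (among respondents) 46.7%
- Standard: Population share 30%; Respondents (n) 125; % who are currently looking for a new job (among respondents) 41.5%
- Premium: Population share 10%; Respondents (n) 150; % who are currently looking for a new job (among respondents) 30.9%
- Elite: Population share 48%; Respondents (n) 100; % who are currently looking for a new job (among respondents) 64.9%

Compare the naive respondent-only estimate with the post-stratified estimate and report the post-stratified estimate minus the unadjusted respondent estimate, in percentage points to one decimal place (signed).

+7.8 percentage points

Unadjusted (pooled respondent) estimate weights by respondent counts:
  (175/550)×46.7 + (125/550)×41.5 + (150/550)×30.9 + (100/550)×64.9 = 44.5182%
Post-stratified estimate weights by population shares:
  0.12×46.7 + 0.3×41.5 + 0.1×30.9 + 0.48×64.9 = 52.296%
Difference = 52.296 − 44.5182 = 7.7778 pp.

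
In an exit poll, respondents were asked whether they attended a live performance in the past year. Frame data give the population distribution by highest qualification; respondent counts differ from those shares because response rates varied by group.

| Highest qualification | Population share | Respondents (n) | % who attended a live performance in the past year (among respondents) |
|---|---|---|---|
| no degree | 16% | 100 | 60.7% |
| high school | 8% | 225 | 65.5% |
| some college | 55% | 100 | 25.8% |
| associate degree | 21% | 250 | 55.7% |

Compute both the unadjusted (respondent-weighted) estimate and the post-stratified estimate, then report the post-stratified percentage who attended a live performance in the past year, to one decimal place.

40.8%

Unadjusted (pooled respondent) estimate weights by respondent counts:
  (100/675)×60.7 + (225/675)×65.5 + (100/675)×25.8 + (250/675)×55.7 = 55.2778%
Reweighting by population highest qualification shares:
  0.16×60.7 + 0.08×65.5 + 0.55×25.8 + 0.21×55.7 = 40.839%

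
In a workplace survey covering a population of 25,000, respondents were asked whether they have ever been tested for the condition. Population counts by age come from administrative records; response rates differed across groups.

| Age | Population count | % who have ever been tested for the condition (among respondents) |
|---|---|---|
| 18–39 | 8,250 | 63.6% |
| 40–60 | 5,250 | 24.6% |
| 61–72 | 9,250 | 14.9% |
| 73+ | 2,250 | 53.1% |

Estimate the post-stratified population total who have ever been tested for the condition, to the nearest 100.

9,100

Estimated count per cell = population count × respondent percentage:
  18–39: 8,250 × 63.6% = 5247
  40–60: 5,250 × 24.6% = 1291.5
  61–72: 9,250 × 14.9% = 1378.25
  73+: 2,250 × 53.1% = 1194.75
Estimated total = 9111.5 → 9,100.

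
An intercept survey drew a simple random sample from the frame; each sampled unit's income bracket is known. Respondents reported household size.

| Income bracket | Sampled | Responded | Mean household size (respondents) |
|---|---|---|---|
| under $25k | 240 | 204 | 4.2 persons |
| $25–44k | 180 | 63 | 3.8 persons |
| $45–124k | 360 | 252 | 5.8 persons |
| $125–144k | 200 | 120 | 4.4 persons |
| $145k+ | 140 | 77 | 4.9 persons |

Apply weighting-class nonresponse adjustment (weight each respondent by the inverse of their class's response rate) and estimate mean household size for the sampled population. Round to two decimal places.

4.77

Class response rates: under $25k 204/240 = 85%, $25–44k 63/180 = 35%, $45–124k 252/360 = 70%, $125–144k 120/200 = 60%, $145k+ 77/140 = 55%.
Inverse-response-rate weighting restores each class to its sampled count, so class totals weight by n_sampled:
  under $25k: 240 × 4.2 = 1008
  $25–44k: 180 × 3.8 = 684
  $45–124k: 360 × 5.8 = 2088
  $125–144k: 200 × 4.4 = 880
  $145k+: 140 × 4.9 = 686
Adjusted estimate = 5346 / 1,120 = 4.77321 → 4.77.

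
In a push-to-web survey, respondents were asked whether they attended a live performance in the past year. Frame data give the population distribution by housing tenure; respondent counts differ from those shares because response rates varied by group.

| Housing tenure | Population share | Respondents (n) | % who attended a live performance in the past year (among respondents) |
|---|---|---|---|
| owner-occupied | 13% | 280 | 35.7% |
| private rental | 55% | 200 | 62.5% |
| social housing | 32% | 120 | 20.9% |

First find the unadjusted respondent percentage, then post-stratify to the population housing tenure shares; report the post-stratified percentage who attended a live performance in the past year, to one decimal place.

45.7%

Without adjustment, the pooled respondent share is:
  (280/600)×35.7 + (200/600)×62.5 + (120/600)×20.9 = 41.6733%
Post-stratified estimate weights by population shares:
  0.13×35.7 + 0.55×62.5 + 0.32×20.9 = 45.704%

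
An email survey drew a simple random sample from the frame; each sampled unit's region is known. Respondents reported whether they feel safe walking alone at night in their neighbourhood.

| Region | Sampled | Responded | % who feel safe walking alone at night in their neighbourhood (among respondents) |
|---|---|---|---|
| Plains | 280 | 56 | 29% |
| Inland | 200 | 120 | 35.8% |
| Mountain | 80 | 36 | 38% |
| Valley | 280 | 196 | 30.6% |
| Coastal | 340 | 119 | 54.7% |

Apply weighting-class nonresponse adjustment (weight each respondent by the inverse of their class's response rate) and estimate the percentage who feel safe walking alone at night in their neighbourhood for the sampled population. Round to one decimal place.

38.5%

Response rates by class: Plains 56/280 = 20%, Inland 120/200 = 60%, Mountain 36/80 = 45%, Valley 196/280 = 70%, Coastal 119/340 = 35%.
With weight = n_sampled/n_responded per class, the weighted class total is n_sampled:
  Plains: 280 × 29 = 8120
  Inland: 200 × 35.8 = 7160
  Mountain: 80 × 38 = 3040
  Valley: 280 × 30.6 = 8568
  Coastal: 340 × 54.7 = 18,598
Adjusted estimate = 45,486 / 1,180 = 38.5475 → 38.5%.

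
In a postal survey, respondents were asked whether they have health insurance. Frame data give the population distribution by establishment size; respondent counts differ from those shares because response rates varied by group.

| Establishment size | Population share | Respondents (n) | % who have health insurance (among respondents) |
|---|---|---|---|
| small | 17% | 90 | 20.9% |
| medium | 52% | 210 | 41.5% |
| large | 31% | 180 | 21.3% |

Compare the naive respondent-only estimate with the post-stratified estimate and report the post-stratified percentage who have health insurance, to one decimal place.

31.7%

Naive respondent-only estimate (weights = respondent counts):
  (90/480)×20.9 + (210/480)×41.5 + (180/480)×21.3 = 30.0625%
Post-stratified estimate weights by population shares:
  0.17×20.9 + 0.52×41.5 + 0.31×21.3 = 31.736%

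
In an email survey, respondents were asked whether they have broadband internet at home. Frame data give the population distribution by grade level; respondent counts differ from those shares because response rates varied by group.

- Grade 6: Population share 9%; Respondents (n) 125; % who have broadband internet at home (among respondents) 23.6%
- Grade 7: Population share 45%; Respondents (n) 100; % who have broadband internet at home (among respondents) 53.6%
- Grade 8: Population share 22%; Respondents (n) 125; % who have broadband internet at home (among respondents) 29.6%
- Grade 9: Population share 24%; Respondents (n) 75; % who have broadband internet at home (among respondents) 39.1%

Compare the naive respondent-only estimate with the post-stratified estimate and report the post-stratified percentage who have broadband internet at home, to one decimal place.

42.1%

Unadjusted (pooled respondent) estimate weights by respondent counts:
  (125/425)×23.6 + (100/425)×53.6 + (125/425)×29.6 + (75/425)×39.1 = 35.1588%
Reweighting by population grade level shares:
  0.09×23.6 + 0.45×53.6 + 0.22×29.6 + 0.24×39.1 = 42.14%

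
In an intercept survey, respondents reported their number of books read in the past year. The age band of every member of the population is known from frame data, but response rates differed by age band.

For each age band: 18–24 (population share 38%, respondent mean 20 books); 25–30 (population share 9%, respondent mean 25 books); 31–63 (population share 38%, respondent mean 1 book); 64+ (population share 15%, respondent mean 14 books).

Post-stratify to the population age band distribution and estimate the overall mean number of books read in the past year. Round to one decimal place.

Reweight to the known age band distribution:
  18–24: 0.38 × 20 = 7.6
  25–30: 0.09 × 25 = 2.25
  31–63: 0.38 × 1 = 0.38
  64+: 0.15 × 14 = 2.1
Post-stratified estimate = 12.33 → 12.3.

12.3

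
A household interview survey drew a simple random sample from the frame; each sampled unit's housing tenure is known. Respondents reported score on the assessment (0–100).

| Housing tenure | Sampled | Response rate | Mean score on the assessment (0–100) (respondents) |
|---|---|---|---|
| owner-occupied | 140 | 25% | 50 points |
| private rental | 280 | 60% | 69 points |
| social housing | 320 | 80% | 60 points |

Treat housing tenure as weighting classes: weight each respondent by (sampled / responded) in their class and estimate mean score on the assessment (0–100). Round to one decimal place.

61.5

Weighting each respondent by the inverse class response rate inflates each class back to its sampled size, so the class weight is n_sampled:
  owner-occupied: 140 × 50 = 7000
  private rental: 280 × 69 = 19,320
  social housing: 320 × 60 = 19,200
Adjusted estimate = 45,520 / 740 = 61.5135 → 61.5.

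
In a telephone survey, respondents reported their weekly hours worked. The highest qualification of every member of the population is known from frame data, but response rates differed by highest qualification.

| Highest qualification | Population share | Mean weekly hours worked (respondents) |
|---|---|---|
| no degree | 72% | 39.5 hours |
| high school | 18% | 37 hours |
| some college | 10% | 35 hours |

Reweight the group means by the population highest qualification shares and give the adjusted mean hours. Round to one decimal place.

Each cell contributes population-share × respondent value:
  no degree: 0.72 × 39.5 = 28.44
  high school: 0.18 × 37 = 6.66
  some college: 0.1 × 35 = 3.5
Post-stratified estimate = 38.6 → 38.6.

38.6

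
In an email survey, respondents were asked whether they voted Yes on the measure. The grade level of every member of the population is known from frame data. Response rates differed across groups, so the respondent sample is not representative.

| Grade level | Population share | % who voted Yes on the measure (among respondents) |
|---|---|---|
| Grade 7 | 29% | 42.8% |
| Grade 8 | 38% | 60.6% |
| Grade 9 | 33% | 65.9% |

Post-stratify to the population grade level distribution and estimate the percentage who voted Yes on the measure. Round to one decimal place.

Weight each group's respondent value by its population share:
  Grade 7: 0.29 × 42.8 = 12.412
  Grade 8: 0.38 × 60.6 = 23.028
  Grade 9: 0.33 × 65.9 = 21.747
Post-stratified estimate = 57.187 → 57.2%.

57.2%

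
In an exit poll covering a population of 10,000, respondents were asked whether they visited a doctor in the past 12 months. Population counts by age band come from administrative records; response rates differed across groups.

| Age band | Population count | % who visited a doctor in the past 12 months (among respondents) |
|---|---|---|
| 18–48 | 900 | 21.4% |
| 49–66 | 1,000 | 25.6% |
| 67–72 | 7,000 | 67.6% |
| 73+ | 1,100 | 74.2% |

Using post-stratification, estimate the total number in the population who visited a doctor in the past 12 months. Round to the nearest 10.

6,000

Apply each group's respondent rate to its population count:
  18–48: 900 × 21.4% = 192.6
  49–66: 1,000 × 25.6% = 256
  67–72: 7,000 × 67.6% = 4732
  73+: 1,100 × 74.2% = 816.2
Estimated total = 5996.8 → 6,000.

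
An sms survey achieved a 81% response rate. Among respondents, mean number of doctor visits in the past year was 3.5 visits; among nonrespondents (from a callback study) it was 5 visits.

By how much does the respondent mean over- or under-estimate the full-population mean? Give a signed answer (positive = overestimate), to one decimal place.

-0.3

Nonresponse fraction = 1 − 0.81 = 0.19.
Bias = (nonresponse fraction) × (respondent mean − nonrespondent mean)
     = 0.19 × (3.5 − 5) = 0.19 × -1.5 = -0.285.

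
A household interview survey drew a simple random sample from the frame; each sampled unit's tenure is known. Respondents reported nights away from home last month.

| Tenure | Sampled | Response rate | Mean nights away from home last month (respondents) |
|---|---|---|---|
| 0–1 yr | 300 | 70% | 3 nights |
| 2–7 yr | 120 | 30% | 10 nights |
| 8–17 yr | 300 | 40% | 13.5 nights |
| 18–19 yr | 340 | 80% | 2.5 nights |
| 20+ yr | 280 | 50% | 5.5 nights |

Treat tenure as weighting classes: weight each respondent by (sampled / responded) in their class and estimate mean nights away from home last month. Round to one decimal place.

6.4

Inverse-response-rate weighting restores each class to its sampled count, so class totals weight by n_sampled:
  0–1 yr: 300 × 3 = 900
  2–7 yr: 120 × 10 = 1200
  8–17 yr: 300 × 13.5 = 4050
  18–19 yr: 340 × 2.5 = 850
  20+ yr: 280 × 5.5 = 1540
Adjusted estimate = 8540 / 1,340 = 6.37313 → 6.4.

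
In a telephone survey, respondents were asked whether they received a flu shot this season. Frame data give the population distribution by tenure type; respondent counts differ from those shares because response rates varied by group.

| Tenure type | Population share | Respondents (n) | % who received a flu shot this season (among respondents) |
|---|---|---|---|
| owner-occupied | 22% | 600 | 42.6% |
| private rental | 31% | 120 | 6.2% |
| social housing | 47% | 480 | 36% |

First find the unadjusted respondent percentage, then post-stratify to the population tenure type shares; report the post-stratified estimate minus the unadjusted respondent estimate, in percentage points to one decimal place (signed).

Without adjustment, the pooled respondent share is:
  (600/1200)×42.6 + (120/1200)×6.2 + (480/1200)×36 = 36.32%
Post-stratifying to population shares instead:
  0.22×42.6 + 0.31×6.2 + 0.47×36 = 28.214%
Difference = 28.214 − 36.32 = -8.106 pp.

-8.1 percentage points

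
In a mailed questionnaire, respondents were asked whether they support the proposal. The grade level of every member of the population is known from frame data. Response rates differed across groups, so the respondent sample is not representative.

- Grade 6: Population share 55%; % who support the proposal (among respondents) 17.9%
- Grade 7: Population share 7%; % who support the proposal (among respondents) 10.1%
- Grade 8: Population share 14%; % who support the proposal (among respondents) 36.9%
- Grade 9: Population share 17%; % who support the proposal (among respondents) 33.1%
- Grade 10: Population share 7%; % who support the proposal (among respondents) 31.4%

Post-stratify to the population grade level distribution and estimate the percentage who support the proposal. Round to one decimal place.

23.5%

Each cell contributes population-share × respondent value:
  Grade 6: 0.55 × 17.9 = 9.845
  Grade 7: 0.07 × 10.1 = 0.707
  Grade 8: 0.14 × 36.9 = 5.166
  Grade 9: 0.17 × 33.1 = 5.627
  Grade 10: 0.07 × 31.4 = 2.198
Post-stratified estimate = 23.543 → 23.5%.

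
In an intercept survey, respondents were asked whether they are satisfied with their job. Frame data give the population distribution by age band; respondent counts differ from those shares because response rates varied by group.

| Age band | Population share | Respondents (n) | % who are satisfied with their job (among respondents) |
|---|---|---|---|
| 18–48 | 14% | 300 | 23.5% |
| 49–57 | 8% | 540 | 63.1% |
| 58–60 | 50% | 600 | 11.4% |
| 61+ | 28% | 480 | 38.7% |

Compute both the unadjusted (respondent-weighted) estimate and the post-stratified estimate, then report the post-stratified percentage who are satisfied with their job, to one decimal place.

Naive respondent-only estimate (weights = respondent counts):
  (300/1920)×23.5 + (540/1920)×63.1 + (600/1920)×11.4 + (480/1920)×38.7 = 34.6562%
Post-stratifying to population shares instead:
  0.14×23.5 + 0.08×63.1 + 0.5×11.4 + 0.28×38.7 = 24.874%

24.9%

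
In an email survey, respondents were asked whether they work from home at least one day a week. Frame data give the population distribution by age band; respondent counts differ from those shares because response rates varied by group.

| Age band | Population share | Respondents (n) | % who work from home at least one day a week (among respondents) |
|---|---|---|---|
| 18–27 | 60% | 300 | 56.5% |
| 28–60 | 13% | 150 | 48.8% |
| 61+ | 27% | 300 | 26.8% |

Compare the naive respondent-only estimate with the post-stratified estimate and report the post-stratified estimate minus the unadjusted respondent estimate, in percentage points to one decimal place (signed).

Without adjustment, the pooled respondent share is:
  (300/750)×56.5 + (150/750)×48.8 + (300/750)×26.8 = 43.08%
Reweighting by population age band shares:
  0.6×56.5 + 0.13×48.8 + 0.27×26.8 = 47.48%
Difference = 47.48 − 43.08 = 4.4 pp.

+4.4 percentage points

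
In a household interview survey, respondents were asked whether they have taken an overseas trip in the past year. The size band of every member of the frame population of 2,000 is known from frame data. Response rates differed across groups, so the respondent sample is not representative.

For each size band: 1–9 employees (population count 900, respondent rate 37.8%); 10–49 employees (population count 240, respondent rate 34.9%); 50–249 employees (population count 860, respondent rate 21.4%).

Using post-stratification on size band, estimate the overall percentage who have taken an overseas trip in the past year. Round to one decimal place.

Reweight to the known size band distribution:
  1–9 employees: (900/2,000) × 37.8 = 17.01
  10–49 employees: (240/2,000) × 34.9 = 4.188
  50–249 employees: (860/2,000) × 21.4 = 9.202
Post-stratified estimate = 30.4 → 30.4%.

30.4%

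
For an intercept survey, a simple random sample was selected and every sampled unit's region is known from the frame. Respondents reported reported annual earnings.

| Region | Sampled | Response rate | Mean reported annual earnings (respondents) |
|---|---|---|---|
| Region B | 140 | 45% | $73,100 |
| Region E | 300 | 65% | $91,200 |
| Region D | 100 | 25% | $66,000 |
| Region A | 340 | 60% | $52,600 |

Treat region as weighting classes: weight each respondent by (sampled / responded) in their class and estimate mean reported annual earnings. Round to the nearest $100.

$70,500

Inverse-response-rate weighting restores each class to its sampled count, so class totals weight by n_sampled:
  Region B: 140 × 73,100 = 10,234,000
  Region E: 300 × 91,200 = 27,360,000
  Region D: 100 × 66,000 = 6,600,000
  Region A: 340 × 52,600 = 17,884,000
Adjusted estimate = 62,078,000 / 880 = 70543.2 → $70,500.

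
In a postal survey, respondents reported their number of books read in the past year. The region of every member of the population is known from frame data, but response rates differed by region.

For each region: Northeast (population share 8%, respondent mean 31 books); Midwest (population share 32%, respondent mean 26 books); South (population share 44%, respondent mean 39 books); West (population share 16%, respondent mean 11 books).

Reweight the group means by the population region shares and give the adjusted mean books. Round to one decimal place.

29.7

Each cell contributes population-share × respondent value:
  Northeast: 0.08 × 31 = 2.48
  Midwest: 0.32 × 26 = 8.32
  South: 0.44 × 39 = 17.16
  West: 0.16 × 11 = 1.76
Post-stratified estimate = 29.72 → 29.7.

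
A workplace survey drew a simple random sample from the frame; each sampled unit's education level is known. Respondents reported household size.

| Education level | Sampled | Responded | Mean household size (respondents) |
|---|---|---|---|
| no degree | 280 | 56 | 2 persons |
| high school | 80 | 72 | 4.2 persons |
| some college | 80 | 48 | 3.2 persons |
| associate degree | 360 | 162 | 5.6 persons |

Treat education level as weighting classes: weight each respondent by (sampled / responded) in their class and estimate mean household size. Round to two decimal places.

Class response rates: no degree 56/280 = 20%, high school 72/80 = 90%, some college 48/80 = 60%, associate degree 162/360 = 45%.
Each respondent's weight = sampled/responded in their class; summing within a class gives n_sampled, so:
  no degree: 280 × 2 = 560
  high school: 80 × 4.2 = 336
  some college: 80 × 3.2 = 256
  associate degree: 360 × 5.6 = 2016
Adjusted estimate = 3168 / 800 = 3.96 → 3.96.

3.96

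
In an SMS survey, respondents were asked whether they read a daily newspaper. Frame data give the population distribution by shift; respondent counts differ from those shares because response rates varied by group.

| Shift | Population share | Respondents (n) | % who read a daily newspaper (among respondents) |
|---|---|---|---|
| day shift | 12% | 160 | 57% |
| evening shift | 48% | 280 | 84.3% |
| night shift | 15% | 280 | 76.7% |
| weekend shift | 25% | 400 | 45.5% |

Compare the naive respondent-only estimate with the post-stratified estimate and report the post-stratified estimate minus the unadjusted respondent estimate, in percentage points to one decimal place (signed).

Naive respondent-only estimate (weights = respondent counts):
  (160/1120)×57 + (280/1120)×84.3 + (280/1120)×76.7 + (400/1120)×45.5 = 64.6429%
Post-stratified estimate weights by population shares:
  0.12×57 + 0.48×84.3 + 0.15×76.7 + 0.25×45.5 = 70.184%
Difference = 70.184 − 64.6429 = 5.5411 pp.

+5.5 percentage points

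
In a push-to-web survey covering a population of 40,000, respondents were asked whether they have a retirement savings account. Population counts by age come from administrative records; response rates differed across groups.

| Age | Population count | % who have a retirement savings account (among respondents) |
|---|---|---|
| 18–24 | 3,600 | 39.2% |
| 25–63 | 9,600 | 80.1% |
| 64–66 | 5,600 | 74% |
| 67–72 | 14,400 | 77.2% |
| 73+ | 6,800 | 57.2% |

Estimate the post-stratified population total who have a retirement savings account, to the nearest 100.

28,300

Each cell contributes its population count × the respondent rate:
  18–24: 3,600 × 39.2% = 1411.2
  25–63: 9,600 × 80.1% = 7689.6
  64–66: 5,600 × 74% = 4144
  67–72: 14,400 × 77.2% = 11116.8
  73+: 6,800 × 57.2% = 3889.6
Estimated total = 28251.2 → 28,300.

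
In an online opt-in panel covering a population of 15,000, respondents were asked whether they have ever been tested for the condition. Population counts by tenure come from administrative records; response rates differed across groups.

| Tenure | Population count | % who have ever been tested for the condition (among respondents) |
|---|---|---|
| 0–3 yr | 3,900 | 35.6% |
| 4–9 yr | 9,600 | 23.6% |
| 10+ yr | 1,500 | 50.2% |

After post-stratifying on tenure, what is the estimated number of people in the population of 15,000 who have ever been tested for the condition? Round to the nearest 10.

Estimated count per cell = population count × respondent percentage:
  0–3 yr: 3,900 × 35.6% = 1388.4
  4–9 yr: 9,600 × 23.6% = 2265.6
  10+ yr: 1,500 × 50.2% = 753
Estimated total = 4407 → 4,410.

4,410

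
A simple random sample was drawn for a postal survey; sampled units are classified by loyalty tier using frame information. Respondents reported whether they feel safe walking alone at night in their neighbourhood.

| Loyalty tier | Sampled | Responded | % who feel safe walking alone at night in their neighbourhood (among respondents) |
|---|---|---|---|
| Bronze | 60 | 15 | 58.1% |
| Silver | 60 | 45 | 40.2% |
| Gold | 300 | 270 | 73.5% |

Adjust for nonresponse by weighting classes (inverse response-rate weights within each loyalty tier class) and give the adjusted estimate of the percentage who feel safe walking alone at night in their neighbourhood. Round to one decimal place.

Response rates by class: Bronze 15/60 = 25%, Silver 45/60 = 75%, Gold 270/300 = 90%.
Weighting each respondent by the inverse class response rate inflates each class back to its sampled size, so the class weight is n_sampled:
  Bronze: 60 × 58.1 = 3486
  Silver: 60 × 40.2 = 2412
  Gold: 300 × 73.5 = 22,050
Adjusted estimate = 27,948 / 420 = 66.5429 → 66.5%.

66.5%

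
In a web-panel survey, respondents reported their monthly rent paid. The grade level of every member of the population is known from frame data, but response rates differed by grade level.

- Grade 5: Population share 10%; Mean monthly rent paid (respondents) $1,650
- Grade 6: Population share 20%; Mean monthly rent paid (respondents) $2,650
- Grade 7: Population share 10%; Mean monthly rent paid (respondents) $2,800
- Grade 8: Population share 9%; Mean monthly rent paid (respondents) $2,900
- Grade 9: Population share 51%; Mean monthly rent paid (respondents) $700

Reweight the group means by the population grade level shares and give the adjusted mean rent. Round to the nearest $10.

$1,590

Each cell contributes population-share × respondent value:
  Grade 5: 0.1 × 1650 = 165
  Grade 6: 0.2 × 2650 = 530
  Grade 7: 0.1 × 2800 = 280
  Grade 8: 0.09 × 2900 = 261
  Grade 9: 0.51 × 700 = 357
Post-stratified estimate = 1593 → $1,590.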